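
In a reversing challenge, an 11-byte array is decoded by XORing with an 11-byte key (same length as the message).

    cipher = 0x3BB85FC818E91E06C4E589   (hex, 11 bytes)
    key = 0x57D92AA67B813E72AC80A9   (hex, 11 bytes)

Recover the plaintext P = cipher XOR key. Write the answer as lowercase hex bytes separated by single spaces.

 59 xor  87 = 108
184 xor 217 =  97
 95 xor  42 = 117
200 xor 166 = 110
 24 xor 123 =  99
233 xor 129 = 104
 30 xor  62 =  32
  6 xor 114 = 116
196 xor 172 = 104
229 xor 128 = 101
137 xor 169 =  32

6c 61 75 6e 63 68 20 74 68 65 20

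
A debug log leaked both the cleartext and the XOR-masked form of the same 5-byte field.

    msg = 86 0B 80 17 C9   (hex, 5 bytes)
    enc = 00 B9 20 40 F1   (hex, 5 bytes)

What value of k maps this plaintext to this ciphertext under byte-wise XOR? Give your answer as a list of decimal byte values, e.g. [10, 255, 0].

Since enc = msg ⊕ k, XORing both sides with msg gives k = msg ⊕ enc.
86 xor 00 = 86
0b xor b9 = b2
80 xor 20 = a0
17 xor 40 = 57
c9 xor f1 = 38

[134, 178, 160, 87, 56]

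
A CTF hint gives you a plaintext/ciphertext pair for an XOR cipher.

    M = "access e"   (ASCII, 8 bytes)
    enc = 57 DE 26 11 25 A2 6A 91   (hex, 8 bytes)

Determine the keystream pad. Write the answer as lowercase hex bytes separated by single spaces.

36 bd 45 74 56 d1 4a f4

Since enc = M ⊕ pad, XORing both sides with M gives pad = M ⊕ enc.
 97 ⊕  87 =  54
 99 ⊕ 222 = 189
 99 ⊕  38 =  69
101 ⊕  17 = 116
115 ⊕  37 =  86
115 ⊕ 162 = 209
 32 ⊕ 106 =  74
101 ⊕ 145 = 244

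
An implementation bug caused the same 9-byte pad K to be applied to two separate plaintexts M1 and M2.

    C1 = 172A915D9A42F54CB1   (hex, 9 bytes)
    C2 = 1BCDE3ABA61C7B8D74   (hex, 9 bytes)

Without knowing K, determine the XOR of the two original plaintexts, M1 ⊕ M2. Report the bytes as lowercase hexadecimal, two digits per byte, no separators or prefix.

0ce772f63c5e8ec1c5

C1 ⊕ C2 = (M1 ⊕ K) ⊕ (M2 ⊕ K) = M1 ⊕ M2 — the shared key cancels under XOR.
byte 0: 00010111 ^ 00011011 = 00001100
byte 1: 00101010 ^ 11001101 = 11100111
byte 2: 10010001 ^ 11100011 = 01110010
byte 3: 01011101 ^ 10101011 = 11110110
byte 4: 10011010 ^ 10100110 = 00111100
byte 5: 01000010 ^ 00011100 = 01011110
byte 6: 11110101 ^ 01111011 = 10001110
byte 7: 01001100 ^ 10001101 = 11000001
byte 8: 10110001 ^ 01110100 = 11000101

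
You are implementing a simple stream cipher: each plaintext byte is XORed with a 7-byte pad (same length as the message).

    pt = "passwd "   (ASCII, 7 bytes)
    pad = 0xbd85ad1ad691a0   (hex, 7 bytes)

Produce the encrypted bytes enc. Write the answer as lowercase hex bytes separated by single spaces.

XOR is its own inverse, so applying the key byte-wise gives the result directly.
112 xor 189 = 205
 97 xor 133 = 228
115 xor 173 = 222
115 xor  26 = 105
119 xor 214 = 161
100 xor 145 = 245
 32 xor 160 = 128

cd e4 de 69 a1 f5 80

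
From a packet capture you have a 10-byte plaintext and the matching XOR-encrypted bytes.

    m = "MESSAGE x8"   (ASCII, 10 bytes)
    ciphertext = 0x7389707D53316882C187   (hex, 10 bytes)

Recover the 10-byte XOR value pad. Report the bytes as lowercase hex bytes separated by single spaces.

3e cc 23 2e 12 76 2d a2 b9 bf

Since ciphertext = m ⊕ pad, XORing both sides with m gives pad = m ⊕ ciphertext.
4d ^ 73 = 3e
45 ^ 89 = cc
53 ^ 70 = 23
53 ^ 7d = 2e
41 ^ 53 = 12
47 ^ 31 = 76
45 ^ 68 = 2d
20 ^ 82 = a2
78 ^ c1 = b9
38 ^ 87 = bf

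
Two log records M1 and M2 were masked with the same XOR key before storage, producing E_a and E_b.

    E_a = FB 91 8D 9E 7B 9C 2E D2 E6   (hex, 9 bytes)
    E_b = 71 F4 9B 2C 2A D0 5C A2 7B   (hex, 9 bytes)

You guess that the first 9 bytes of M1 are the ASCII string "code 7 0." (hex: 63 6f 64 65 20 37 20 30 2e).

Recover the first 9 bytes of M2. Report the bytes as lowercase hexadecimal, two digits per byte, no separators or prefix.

First, E_a ⊕ E_b = (M1 ⊕ K) ⊕ (M2 ⊕ K) = M1 ⊕ M2, so the key drops out. Then M2 = (M1 ⊕ M2) ⊕ M1 over the first 9 bytes.
byte 0: (fb XOR 71) XOR 63 = 8a XOR 63 = e9
byte 1: (91 XOR f4) XOR 6f = 65 XOR 6f = 0a
byte 2: (8d XOR 9b) XOR 64 = 16 XOR 64 = 72
byte 3: (9e XOR 2c) XOR 65 = b2 XOR 65 = d7
byte 4: (7b XOR 2a) XOR 20 = 51 XOR 20 = 71
byte 5: (9c XOR d0) XOR 37 = 4c XOR 37 = 7b
byte 6: (2e XOR 5c) XOR 20 = 72 XOR 20 = 52
byte 7: (d2 XOR a2) XOR 30 = 70 XOR 30 = 40
byte 8: (e6 XOR 7b) XOR 2e = 9d XOR 2e = b3

e90a72d7717b5240b3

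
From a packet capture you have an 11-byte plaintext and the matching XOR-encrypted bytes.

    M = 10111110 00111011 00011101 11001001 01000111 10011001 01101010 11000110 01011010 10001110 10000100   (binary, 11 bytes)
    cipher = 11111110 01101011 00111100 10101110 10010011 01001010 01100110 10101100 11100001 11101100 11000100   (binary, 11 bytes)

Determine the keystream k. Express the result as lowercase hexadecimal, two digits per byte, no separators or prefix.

Since cipher = M ⊕ k, XORing both sides with M gives k = M ⊕ cipher.
190 ^ 254 =  64
 59 ^ 107 =  80
 29 ^  60 =  33
201 ^ 174 = 103
 71 ^ 147 = 212
153 ^  74 = 211
106 ^ 102 =  12
198 ^ 172 = 106
 90 ^ 225 = 187
142 ^ 236 =  98
132 ^ 196 =  64

40502167d4d30c6abb6240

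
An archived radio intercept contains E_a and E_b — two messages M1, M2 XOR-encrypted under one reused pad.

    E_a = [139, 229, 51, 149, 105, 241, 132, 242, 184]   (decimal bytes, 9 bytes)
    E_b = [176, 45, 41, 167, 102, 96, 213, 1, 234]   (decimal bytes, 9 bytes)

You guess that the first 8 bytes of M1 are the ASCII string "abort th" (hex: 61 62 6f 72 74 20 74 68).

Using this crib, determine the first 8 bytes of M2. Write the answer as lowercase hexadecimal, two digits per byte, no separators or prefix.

5aaa75407bb1259b

First, E_a ⊕ E_b = (M1 ⊕ K) ⊕ (M2 ⊕ K) = M1 ⊕ M2, so the key drops out. Then M2 = (M1 ⊕ M2) ⊕ M1 over the first 8 bytes.
byte 0: (8b XOR b0) XOR 61 = 3b XOR 61 = 5a
byte 1: (e5 XOR 2d) XOR 62 = c8 XOR 62 = aa
byte 2: (33 XOR 29) XOR 6f = 1a XOR 6f = 75
byte 3: (95 XOR a7) XOR 72 = 32 XOR 72 = 40
byte 4: (69 XOR 66) XOR 74 = 0f XOR 74 = 7b
byte 5: (f1 XOR 60) XOR 20 = 91 XOR 20 = b1
byte 6: (84 XOR d5) XOR 74 = 51 XOR 74 = 25
byte 7: (f2 XOR 01) XOR 68 = f3 XOR 68 = 9b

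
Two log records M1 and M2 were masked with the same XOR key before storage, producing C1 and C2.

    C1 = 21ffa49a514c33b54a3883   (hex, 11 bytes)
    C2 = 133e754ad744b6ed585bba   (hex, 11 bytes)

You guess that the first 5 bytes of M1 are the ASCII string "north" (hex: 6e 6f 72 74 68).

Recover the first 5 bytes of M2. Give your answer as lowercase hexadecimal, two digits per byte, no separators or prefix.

5caea3a4ee

First, C1 ⊕ C2 = (M1 ⊕ K) ⊕ (M2 ⊕ K) = M1 ⊕ M2, so the key drops out. Then M2 = (M1 ⊕ M2) ⊕ M1 over the first 5 bytes.
byte 0: (21 XOR 13) XOR 6e = 32 XOR 6e = 5c
byte 1: (ff XOR 3e) XOR 6f = c1 XOR 6f = ae
byte 2: (a4 XOR 75) XOR 72 = d1 XOR 72 = a3
byte 3: (9a XOR 4a) XOR 74 = d0 XOR 74 = a4
byte 4: (51 XOR d7) XOR 68 = 86 XOR 68 = ee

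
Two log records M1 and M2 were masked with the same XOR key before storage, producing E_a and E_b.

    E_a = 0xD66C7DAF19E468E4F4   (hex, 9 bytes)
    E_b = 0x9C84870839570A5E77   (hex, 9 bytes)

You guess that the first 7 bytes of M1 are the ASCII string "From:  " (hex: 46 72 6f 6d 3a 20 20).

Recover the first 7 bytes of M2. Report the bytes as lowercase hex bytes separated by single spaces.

0c 9a 95 ca 1a 93 42

First, E_a ⊕ E_b = (M1 ⊕ K) ⊕ (M2 ⊕ K) = M1 ⊕ M2, so the key drops out. Then M2 = (M1 ⊕ M2) ⊕ M1 over the first 7 bytes.
byte 0: (d6 xor 9c) xor 46 = 4a xor 46 = 0c
byte 1: (6c xor 84) xor 72 = e8 xor 72 = 9a
byte 2: (7d xor 87) xor 6f = fa xor 6f = 95
byte 3: (af xor 08) xor 6d = a7 xor 6d = ca
byte 4: (19 xor 39) xor 3a = 20 xor 3a = 1a
byte 5: (e4 xor 57) xor 20 = b3 xor 20 = 93
byte 6: (68 xor 0a) xor 20 = 62 xor 20 = 42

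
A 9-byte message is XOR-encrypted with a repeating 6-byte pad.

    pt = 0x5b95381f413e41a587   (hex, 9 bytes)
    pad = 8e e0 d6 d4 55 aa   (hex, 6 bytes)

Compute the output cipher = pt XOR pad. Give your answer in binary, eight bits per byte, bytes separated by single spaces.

11010101 01110101 11101110 11001011 00010100 10010100 11001111 01000101 01010001

The 6-byte key repeats, so the effective keystream is 8e e0 d6 d4 55 aa 8e e0 d6.
byte 0:  91 xor 142 = 213
byte 1: 149 xor 224 = 117
byte 2:  56 xor 214 = 238
byte 3:  31 xor 212 = 203
byte 4:  65 xor  85 =  20
byte 5:  62 xor 170 = 148
byte 6:  65 xor 142 = 207
byte 7: 165 xor 224 =  69
byte 8: 135 xor 214 =  81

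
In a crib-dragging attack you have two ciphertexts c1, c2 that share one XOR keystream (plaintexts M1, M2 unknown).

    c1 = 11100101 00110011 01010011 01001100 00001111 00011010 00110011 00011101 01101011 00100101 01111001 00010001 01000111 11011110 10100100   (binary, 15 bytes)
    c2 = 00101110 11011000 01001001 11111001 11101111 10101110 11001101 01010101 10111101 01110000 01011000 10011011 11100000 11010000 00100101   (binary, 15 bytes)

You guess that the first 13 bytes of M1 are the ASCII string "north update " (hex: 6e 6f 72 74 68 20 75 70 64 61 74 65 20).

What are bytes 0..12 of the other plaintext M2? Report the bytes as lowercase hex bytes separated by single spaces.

a5 84 68 c1 88 94 8b 38 b2 34 55 ef 87

First, c1 ⊕ c2 = (M1 ⊕ K) ⊕ (M2 ⊕ K) = M1 ⊕ M2, so the key drops out. Then M2 = (M1 ⊕ M2) ⊕ M1 over the first 13 bytes.
byte 0: (e5 XOR 2e) XOR 6e = cb XOR 6e = a5
byte 1: (33 XOR d8) XOR 6f = eb XOR 6f = 84
byte 2: (53 XOR 49) XOR 72 = 1a XOR 72 = 68
byte 3: (4c XOR f9) XOR 74 = b5 XOR 74 = c1
byte 4: (0f XOR ef) XOR 68 = e0 XOR 68 = 88
byte 5: (1a XOR ae) XOR 20 = b4 XOR 20 = 94
byte 6: (33 XOR cd) XOR 75 = fe XOR 75 = 8b
byte 7: (1d XOR 55) XOR 70 = 48 XOR 70 = 38
byte 8: (6b XOR bd) XOR 64 = d6 XOR 64 = b2
byte 9: (25 XOR 70) XOR 61 = 55 XOR 61 = 34
byte 10: (79 XOR 58) XOR 74 = 21 XOR 74 = 55
byte 11: (11 XOR 9b) XOR 65 = 8a XOR 65 = ef
byte 12: (47 XOR e0) XOR 20 = a7 XOR 20 = 87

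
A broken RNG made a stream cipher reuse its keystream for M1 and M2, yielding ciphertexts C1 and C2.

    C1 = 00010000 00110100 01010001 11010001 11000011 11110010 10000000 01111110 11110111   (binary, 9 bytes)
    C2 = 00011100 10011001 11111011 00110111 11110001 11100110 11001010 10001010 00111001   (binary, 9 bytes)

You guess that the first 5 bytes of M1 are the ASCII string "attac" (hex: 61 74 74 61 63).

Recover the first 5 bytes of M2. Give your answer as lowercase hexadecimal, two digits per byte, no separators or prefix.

First, C1 ⊕ C2 = (M1 ⊕ K) ⊕ (M2 ⊕ K) = M1 ⊕ M2, so the key drops out. Then M2 = (M1 ⊕ M2) ⊕ M1 over the first 5 bytes.
byte 0: (10 XOR 1c) XOR 61 = 0c XOR 61 = 6d
byte 1: (34 XOR 99) XOR 74 = ad XOR 74 = d9
byte 2: (51 XOR fb) XOR 74 = aa XOR 74 = de
byte 3: (d1 XOR 37) XOR 61 = e6 XOR 61 = 87
byte 4: (c3 XOR f1) XOR 63 = 32 XOR 63 = 51

6dd9de8751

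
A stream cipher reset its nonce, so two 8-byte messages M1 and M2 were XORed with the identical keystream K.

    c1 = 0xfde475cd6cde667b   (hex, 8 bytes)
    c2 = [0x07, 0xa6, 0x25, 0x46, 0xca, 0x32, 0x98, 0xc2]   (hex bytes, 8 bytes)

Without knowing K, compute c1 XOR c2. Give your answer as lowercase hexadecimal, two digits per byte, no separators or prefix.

fa42508ba6ecfeb9

c1 ⊕ c2 = (M1 ⊕ K) ⊕ (M2 ⊕ K) = M1 ⊕ M2 — the shared key cancels under XOR.
253 ^   7 = 250
228 ^ 166 =  66
117 ^  37 =  80
205 ^  70 = 139
108 ^ 202 = 166
222 ^  50 = 236
102 ^ 152 = 254
123 ^ 194 = 185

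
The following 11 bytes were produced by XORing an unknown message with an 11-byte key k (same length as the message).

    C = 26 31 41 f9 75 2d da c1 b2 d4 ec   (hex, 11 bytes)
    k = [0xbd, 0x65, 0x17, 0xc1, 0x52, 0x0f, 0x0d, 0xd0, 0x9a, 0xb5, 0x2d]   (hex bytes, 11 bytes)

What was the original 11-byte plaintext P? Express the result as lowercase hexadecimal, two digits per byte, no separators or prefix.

9b5456382722d7112861c1

XOR is its own inverse, so applying the key byte-wise gives the result directly.
26 xor bd = 9b
31 xor 65 = 54
41 xor 17 = 56
f9 xor c1 = 38
75 xor 52 = 27
2d xor 0f = 22
da xor 0d = d7
c1 xor d0 = 11
b2 xor 9a = 28
d4 xor b5 = 61
ec xor 2d = c1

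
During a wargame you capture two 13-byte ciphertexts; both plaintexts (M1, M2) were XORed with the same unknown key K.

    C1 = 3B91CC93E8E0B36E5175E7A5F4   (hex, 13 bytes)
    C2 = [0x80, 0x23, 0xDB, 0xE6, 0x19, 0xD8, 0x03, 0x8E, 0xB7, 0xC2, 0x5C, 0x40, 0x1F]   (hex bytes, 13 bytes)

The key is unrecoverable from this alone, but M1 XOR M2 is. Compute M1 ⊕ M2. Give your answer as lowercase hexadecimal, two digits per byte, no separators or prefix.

bbb21775f138b0e0e6b7bbe5eb

C1 ⊕ C2 = (M1 ⊕ K) ⊕ (M2 ⊕ K) = M1 ⊕ M2 — the shared key cancels under XOR.
byte 0:  59 ^ 128 = 187
byte 1: 145 ^  35 = 178
byte 2: 204 ^ 219 =  23
byte 3: 147 ^ 230 = 117
byte 4: 232 ^  25 = 241
byte 5: 224 ^ 216 =  56
byte 6: 179 ^   3 = 176
byte 7: 110 ^ 142 = 224
byte 8:  81 ^ 183 = 230
byte 9: 117 ^ 194 = 183
byte 10: 231 ^  92 = 187
byte 11: 165 ^  64 = 229
byte 12: 244 ^  31 = 235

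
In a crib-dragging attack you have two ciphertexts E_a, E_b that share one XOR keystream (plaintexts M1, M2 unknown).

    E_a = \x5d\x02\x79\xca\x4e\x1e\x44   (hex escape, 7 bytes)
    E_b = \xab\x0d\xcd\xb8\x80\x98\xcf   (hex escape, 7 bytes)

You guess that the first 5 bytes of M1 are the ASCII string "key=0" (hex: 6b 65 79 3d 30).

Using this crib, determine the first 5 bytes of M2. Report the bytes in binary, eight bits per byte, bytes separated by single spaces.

First, E_a ⊕ E_b = (M1 ⊕ K) ⊕ (M2 ⊕ K) = M1 ⊕ M2, so the key drops out. Then M2 = (M1 ⊕ M2) ⊕ M1 over the first 5 bytes.
byte 0: (5d ^ ab) ^ 6b = f6 ^ 6b = 9d
byte 1: (02 ^ 0d) ^ 65 = 0f ^ 65 = 6a
byte 2: (79 ^ cd) ^ 79 = b4 ^ 79 = cd
byte 3: (ca ^ b8) ^ 3d = 72 ^ 3d = 4f
byte 4: (4e ^ 80) ^ 30 = ce ^ 30 = fe

10011101 01101010 11001101 01001111 11111110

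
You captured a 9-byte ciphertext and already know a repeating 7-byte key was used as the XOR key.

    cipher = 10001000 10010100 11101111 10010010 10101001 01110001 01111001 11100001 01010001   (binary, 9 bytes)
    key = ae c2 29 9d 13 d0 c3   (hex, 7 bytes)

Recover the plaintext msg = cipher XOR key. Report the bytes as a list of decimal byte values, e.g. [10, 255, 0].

[38, 86, 198, 15, 186, 161, 186, 79, 147]

The 7-byte key repeats, so the effective keystream is ae c2 29 9d 13 d0 c3 ae c2.
byte 0: 88 ⊕ ae = 26
byte 1: 94 ⊕ c2 = 56
byte 2: ef ⊕ 29 = c6
byte 3: 92 ⊕ 9d = 0f
byte 4: a9 ⊕ 13 = ba
byte 5: 71 ⊕ d0 = a1
byte 6: 79 ⊕ c3 = ba
byte 7: e1 ⊕ ae = 4f
byte 8: 51 ⊕ c2 = 93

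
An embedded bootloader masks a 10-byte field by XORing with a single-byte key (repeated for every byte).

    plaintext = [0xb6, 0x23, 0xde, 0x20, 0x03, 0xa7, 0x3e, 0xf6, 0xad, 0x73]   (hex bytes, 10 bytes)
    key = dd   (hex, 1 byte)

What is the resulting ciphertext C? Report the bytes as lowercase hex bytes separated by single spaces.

The 1-byte key repeats, so the effective keystream is dd dd dd dd dd dd dd dd dd dd.
byte 0: b6 ⊕ dd = 6b
byte 1: 23 ⊕ dd = fe
byte 2: de ⊕ dd = 03
byte 3: 20 ⊕ dd = fd
byte 4: 03 ⊕ dd = de
byte 5: a7 ⊕ dd = 7a
byte 6: 3e ⊕ dd = e3
byte 7: f6 ⊕ dd = 2b
byte 8: ad ⊕ dd = 70
byte 9: 73 ⊕ dd = ae

6b fe 03 fd de 7a e3 2b 70 ae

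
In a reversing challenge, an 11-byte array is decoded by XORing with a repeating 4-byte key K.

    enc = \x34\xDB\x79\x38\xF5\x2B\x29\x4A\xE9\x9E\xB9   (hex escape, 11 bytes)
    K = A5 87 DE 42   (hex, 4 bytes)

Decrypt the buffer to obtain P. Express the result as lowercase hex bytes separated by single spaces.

The 4-byte key repeats, so the effective keystream is a5 87 de 42 a5 87 de 42 a5 87 de.
byte 0: 34 ^ a5 = 91
byte 1: db ^ 87 = 5c
byte 2: 79 ^ de = a7
byte 3: 38 ^ 42 = 7a
byte 4: f5 ^ a5 = 50
byte 5: 2b ^ 87 = ac
byte 6: 29 ^ de = f7
byte 7: 4a ^ 42 = 08
byte 8: e9 ^ a5 = 4c
byte 9: 9e ^ 87 = 19
byte 10: b9 ^ de = 67

91 5c a7 7a 50 ac f7 08 4c 19 67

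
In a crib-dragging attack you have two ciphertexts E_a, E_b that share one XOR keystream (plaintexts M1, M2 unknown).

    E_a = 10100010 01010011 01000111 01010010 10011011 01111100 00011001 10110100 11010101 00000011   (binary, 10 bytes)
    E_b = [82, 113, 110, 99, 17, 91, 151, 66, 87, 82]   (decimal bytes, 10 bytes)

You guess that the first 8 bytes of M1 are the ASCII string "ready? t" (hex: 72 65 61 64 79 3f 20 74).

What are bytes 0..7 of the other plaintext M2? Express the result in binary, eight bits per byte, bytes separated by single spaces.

First, E_a ⊕ E_b = (M1 ⊕ K) ⊕ (M2 ⊕ K) = M1 ⊕ M2, so the key drops out. Then M2 = (M1 ⊕ M2) ⊕ M1 over the first 8 bytes.
byte 0: (a2 ^ 52) ^ 72 = f0 ^ 72 = 82
byte 1: (53 ^ 71) ^ 65 = 22 ^ 65 = 47
byte 2: (47 ^ 6e) ^ 61 = 29 ^ 61 = 48
byte 3: (52 ^ 63) ^ 64 = 31 ^ 64 = 55
byte 4: (9b ^ 11) ^ 79 = 8a ^ 79 = f3
byte 5: (7c ^ 5b) ^ 3f = 27 ^ 3f = 18
byte 6: (19 ^ 97) ^ 20 = 8e ^ 20 = ae
byte 7: (b4 ^ 42) ^ 74 = f6 ^ 74 = 82

10000010 01000111 01001000 01010101 11110011 00011000 10101110 10000010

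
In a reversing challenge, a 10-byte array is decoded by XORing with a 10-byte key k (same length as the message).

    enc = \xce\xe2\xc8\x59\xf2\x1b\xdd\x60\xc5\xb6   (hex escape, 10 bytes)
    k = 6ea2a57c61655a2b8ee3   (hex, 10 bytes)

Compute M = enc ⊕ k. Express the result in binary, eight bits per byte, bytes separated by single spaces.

10100000 01000000 01101101 00100101 10010011 01111110 10000111 01001011 01001011 01010101

ce XOR 6e = a0
e2 XOR a2 = 40
c8 XOR a5 = 6d
59 XOR 7c = 25
f2 XOR 61 = 93
1b XOR 65 = 7e
dd XOR 5a = 87
60 XOR 2b = 4b
c5 XOR 8e = 4b
b6 XOR e3 = 55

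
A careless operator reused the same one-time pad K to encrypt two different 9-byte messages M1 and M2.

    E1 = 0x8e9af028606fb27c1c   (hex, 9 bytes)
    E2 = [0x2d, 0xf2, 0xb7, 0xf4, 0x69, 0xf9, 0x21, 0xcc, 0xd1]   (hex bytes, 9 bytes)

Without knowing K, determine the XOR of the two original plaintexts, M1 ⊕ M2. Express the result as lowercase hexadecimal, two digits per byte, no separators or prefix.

E1 ⊕ E2 = (M1 ⊕ K) ⊕ (M2 ⊕ K) = M1 ⊕ M2 — the shared key cancels under XOR.
8e xor 2d = a3
9a xor f2 = 68
f0 xor b7 = 47
28 xor f4 = dc
60 xor 69 = 09
6f xor f9 = 96
b2 xor 21 = 93
7c xor cc = b0
1c xor d1 = cd

a36847dc099693b0cd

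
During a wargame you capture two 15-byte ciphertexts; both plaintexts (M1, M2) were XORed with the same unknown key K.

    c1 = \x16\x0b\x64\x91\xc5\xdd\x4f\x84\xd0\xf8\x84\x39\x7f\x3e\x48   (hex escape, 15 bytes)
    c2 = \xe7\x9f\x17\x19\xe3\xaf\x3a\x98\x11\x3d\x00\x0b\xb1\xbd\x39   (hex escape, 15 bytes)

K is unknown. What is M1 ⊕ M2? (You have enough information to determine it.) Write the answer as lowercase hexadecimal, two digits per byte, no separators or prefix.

f19473882672751cc1c58432ce8371

c1 ⊕ c2 = (M1 ⊕ K) ⊕ (M2 ⊕ K) = M1 ⊕ M2 — the shared key cancels under XOR.
 22 XOR 231 = 241
 11 XOR 159 = 148
100 XOR  23 = 115
145 XOR  25 = 136
197 XOR 227 =  38
221 XOR 175 = 114
 79 XOR  58 = 117
132 XOR 152 =  28
208 XOR  17 = 193
248 XOR  61 = 197
132 XOR   0 = 132
 57 XOR  11 =  50
127 XOR 177 = 206
 62 XOR 189 = 131
 72 XOR  57 = 113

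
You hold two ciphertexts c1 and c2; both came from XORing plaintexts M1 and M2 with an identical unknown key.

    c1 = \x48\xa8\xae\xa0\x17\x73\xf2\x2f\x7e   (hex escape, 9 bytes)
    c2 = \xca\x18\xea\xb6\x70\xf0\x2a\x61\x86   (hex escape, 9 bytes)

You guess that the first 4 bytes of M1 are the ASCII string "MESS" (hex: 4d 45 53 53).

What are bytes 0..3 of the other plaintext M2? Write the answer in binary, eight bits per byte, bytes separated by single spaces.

First, c1 ⊕ c2 = (M1 ⊕ K) ⊕ (M2 ⊕ K) = M1 ⊕ M2, so the key drops out. Then M2 = (M1 ⊕ M2) ⊕ M1 over the first 4 bytes.
byte 0: (48 xor ca) xor 4d = 82 xor 4d = cf
byte 1: (a8 xor 18) xor 45 = b0 xor 45 = f5
byte 2: (ae xor ea) xor 53 = 44 xor 53 = 17
byte 3: (a0 xor b6) xor 53 = 16 xor 53 = 45

11001111 11110101 00010111 01000101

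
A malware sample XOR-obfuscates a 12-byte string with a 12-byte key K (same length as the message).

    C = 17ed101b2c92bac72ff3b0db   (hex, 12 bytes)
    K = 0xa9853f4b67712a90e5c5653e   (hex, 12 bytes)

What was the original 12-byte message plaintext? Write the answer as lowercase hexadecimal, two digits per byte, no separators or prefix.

be682f504be39057ca36d5e5

17 ^ a9 = be
ed ^ 85 = 68
10 ^ 3f = 2f
1b ^ 4b = 50
2c ^ 67 = 4b
92 ^ 71 = e3
ba ^ 2a = 90
c7 ^ 90 = 57
2f ^ e5 = ca
f3 ^ c5 = 36
b0 ^ 65 = d5
db ^ 3e = e5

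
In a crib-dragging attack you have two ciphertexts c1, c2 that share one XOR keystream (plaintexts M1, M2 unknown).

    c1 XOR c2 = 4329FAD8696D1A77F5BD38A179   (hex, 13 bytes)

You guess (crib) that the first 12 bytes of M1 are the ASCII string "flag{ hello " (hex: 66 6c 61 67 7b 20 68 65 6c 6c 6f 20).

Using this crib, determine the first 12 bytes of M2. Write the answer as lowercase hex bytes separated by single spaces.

25 45 9b bf 12 4d 72 12 99 d1 57 81

Since c1 ⊕ c2 = M1 ⊕ M2, XORing with the guessed M1 bytes yields the corresponding M2 bytes: M2 = (c1 ⊕ c2) ⊕ M1.
byte 0: 43 XOR 66 = 25
byte 1: 29 XOR 6c = 45
byte 2: fa XOR 61 = 9b
byte 3: d8 XOR 67 = bf
byte 4: 69 XOR 7b = 12
byte 5: 6d XOR 20 = 4d
byte 6: 1a XOR 68 = 72
byte 7: 77 XOR 65 = 12
byte 8: f5 XOR 6c = 99
byte 9: bd XOR 6c = d1
byte 10: 38 XOR 6f = 57
byte 11: a1 XOR 20 = 81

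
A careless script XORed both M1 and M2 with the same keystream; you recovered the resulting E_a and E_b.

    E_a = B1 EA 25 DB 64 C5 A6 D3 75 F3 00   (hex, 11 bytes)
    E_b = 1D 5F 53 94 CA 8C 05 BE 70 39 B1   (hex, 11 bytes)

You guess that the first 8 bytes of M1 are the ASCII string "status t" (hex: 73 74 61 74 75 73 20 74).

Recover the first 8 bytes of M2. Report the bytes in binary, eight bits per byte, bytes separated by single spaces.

First, E_a ⊕ E_b = (M1 ⊕ K) ⊕ (M2 ⊕ K) = M1 ⊕ M2, so the key drops out. Then M2 = (M1 ⊕ M2) ⊕ M1 over the first 8 bytes.
byte 0: (b1 ⊕ 1d) ⊕ 73 = ac ⊕ 73 = df
byte 1: (ea ⊕ 5f) ⊕ 74 = b5 ⊕ 74 = c1
byte 2: (25 ⊕ 53) ⊕ 61 = 76 ⊕ 61 = 17
byte 3: (db ⊕ 94) ⊕ 74 = 4f ⊕ 74 = 3b
byte 4: (64 ⊕ ca) ⊕ 75 = ae ⊕ 75 = db
byte 5: (c5 ⊕ 8c) ⊕ 73 = 49 ⊕ 73 = 3a
byte 6: (a6 ⊕ 05) ⊕ 20 = a3 ⊕ 20 = 83
byte 7: (d3 ⊕ be) ⊕ 74 = 6d ⊕ 74 = 19

11011111 11000001 00010111 00111011 11011011 00111010 10000011 00011001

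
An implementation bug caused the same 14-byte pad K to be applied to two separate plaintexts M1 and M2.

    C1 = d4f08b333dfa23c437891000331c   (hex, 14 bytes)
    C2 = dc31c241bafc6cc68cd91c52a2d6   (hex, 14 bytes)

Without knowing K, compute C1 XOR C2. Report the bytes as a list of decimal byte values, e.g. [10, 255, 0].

[8, 193, 73, 114, 135, 6, 79, 2, 187, 80, 12, 82, 145, 202]

C1 ⊕ C2 = (M1 ⊕ K) ⊕ (M2 ⊕ K) = M1 ⊕ M2 — the shared key cancels under XOR.
d4 ⊕ dc = 08
f0 ⊕ 31 = c1
8b ⊕ c2 = 49
33 ⊕ 41 = 72
3d ⊕ ba = 87
fa ⊕ fc = 06
23 ⊕ 6c = 4f
c4 ⊕ c6 = 02
37 ⊕ 8c = bb
89 ⊕ d9 = 50
10 ⊕ 1c = 0c
00 ⊕ 52 = 52
33 ⊕ a2 = 91
1c ⊕ d6 = ca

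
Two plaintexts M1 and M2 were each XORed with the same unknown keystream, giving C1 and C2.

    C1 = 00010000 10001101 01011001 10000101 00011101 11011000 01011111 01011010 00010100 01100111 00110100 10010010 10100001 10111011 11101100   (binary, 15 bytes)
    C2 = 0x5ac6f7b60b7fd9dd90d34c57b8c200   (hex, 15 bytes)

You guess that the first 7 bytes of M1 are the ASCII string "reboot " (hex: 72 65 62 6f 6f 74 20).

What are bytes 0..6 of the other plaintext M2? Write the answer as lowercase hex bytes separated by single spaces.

38 2e cc 5c 79 d3 a6

First, C1 ⊕ C2 = (M1 ⊕ K) ⊕ (M2 ⊕ K) = M1 ⊕ M2, so the key drops out. Then M2 = (M1 ⊕ M2) ⊕ M1 over the first 7 bytes.
byte 0: (10 ⊕ 5a) ⊕ 72 = 4a ⊕ 72 = 38
byte 1: (8d ⊕ c6) ⊕ 65 = 4b ⊕ 65 = 2e
byte 2: (59 ⊕ f7) ⊕ 62 = ae ⊕ 62 = cc
byte 3: (85 ⊕ b6) ⊕ 6f = 33 ⊕ 6f = 5c
byte 4: (1d ⊕ 0b) ⊕ 6f = 16 ⊕ 6f = 79
byte 5: (d8 ⊕ 7f) ⊕ 74 = a7 ⊕ 74 = d3
byte 6: (5f ⊕ d9) ⊕ 20 = 86 ⊕ 20 = a6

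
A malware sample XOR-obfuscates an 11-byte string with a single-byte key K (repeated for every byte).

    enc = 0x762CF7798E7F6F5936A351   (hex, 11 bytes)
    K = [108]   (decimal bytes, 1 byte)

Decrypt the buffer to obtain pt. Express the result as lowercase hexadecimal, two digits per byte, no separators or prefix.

1a409b15e21303355acf3d

The 1-byte key repeats, so the effective keystream is 6c 6c 6c 6c 6c 6c 6c 6c 6c 6c 6c.
byte 0: 118 XOR 108 =  26
byte 1:  44 XOR 108 =  64
byte 2: 247 XOR 108 = 155
byte 3: 121 XOR 108 =  21
byte 4: 142 XOR 108 = 226
byte 5: 127 XOR 108 =  19
byte 6: 111 XOR 108 =   3
byte 7:  89 XOR 108 =  53
byte 8:  54 XOR 108 =  90
byte 9: 163 XOR 108 = 207
byte 10:  81 XOR 108 =  61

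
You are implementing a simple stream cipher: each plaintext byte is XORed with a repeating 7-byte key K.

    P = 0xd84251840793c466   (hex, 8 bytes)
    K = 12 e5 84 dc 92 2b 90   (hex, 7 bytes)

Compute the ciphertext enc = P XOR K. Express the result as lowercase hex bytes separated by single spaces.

ca a7 d5 58 95 b8 54 74

The 7-byte key repeats, so the effective keystream is 12 e5 84 dc 92 2b 90 12.
byte 0: 216 XOR  18 = 202
byte 1:  66 XOR 229 = 167
byte 2:  81 XOR 132 = 213
byte 3: 132 XOR 220 =  88
byte 4:   7 XOR 146 = 149
byte 5: 147 XOR  43 = 184
byte 6: 196 XOR 144 =  84
byte 7: 102 XOR  18 = 116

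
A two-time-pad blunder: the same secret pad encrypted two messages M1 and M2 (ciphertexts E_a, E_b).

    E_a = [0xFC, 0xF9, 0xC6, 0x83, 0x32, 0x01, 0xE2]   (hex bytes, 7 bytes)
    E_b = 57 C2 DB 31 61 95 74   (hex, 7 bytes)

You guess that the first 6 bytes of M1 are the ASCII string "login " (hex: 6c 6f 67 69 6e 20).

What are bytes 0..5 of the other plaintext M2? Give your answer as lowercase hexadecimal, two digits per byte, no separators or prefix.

c7547adb3db4

First, E_a ⊕ E_b = (M1 ⊕ K) ⊕ (M2 ⊕ K) = M1 ⊕ M2, so the key drops out. Then M2 = (M1 ⊕ M2) ⊕ M1 over the first 6 bytes.
byte 0: (fc xor 57) xor 6c = ab xor 6c = c7
byte 1: (f9 xor c2) xor 6f = 3b xor 6f = 54
byte 2: (c6 xor db) xor 67 = 1d xor 67 = 7a
byte 3: (83 xor 31) xor 69 = b2 xor 69 = db
byte 4: (32 xor 61) xor 6e = 53 xor 6e = 3d
byte 5: (01 xor 95) xor 20 = 94 xor 20 = b4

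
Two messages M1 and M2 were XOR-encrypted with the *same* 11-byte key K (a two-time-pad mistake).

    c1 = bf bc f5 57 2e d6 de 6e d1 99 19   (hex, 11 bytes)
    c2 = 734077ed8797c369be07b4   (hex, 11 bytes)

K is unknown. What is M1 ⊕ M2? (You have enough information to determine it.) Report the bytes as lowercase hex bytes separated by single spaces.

c1 ⊕ c2 = (M1 ⊕ K) ⊕ (M2 ⊕ K) = M1 ⊕ M2 — the shared key cancels under XOR.
bf ⊕ 73 = cc
bc ⊕ 40 = fc
f5 ⊕ 77 = 82
57 ⊕ ed = ba
2e ⊕ 87 = a9
d6 ⊕ 97 = 41
de ⊕ c3 = 1d
6e ⊕ 69 = 07
d1 ⊕ be = 6f
99 ⊕ 07 = 9e
19 ⊕ b4 = ad

cc fc 82 ba a9 41 1d 07 6f 9e ad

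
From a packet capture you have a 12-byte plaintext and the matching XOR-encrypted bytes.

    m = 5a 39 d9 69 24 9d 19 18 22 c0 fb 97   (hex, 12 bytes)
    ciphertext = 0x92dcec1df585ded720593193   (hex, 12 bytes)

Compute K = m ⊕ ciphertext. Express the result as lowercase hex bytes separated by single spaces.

Since ciphertext = m ⊕ K, XORing both sides with m gives K = m ⊕ ciphertext.
byte 0: 01011010 xor 10010010 = 11001000
byte 1: 00111001 xor 11011100 = 11100101
byte 2: 11011001 xor 11101100 = 00110101
byte 3: 01101001 xor 00011101 = 01110100
byte 4: 00100100 xor 11110101 = 11010001
byte 5: 10011101 xor 10000101 = 00011000
byte 6: 00011001 xor 11011110 = 11000111
byte 7: 00011000 xor 11010111 = 11001111
byte 8: 00100010 xor 00100000 = 00000010
byte 9: 11000000 xor 01011001 = 10011001
byte 10: 11111011 xor 00110001 = 11001010
byte 11: 10010111 xor 10010011 = 00000100

c8 e5 35 74 d1 18 c7 cf 02 99 ca 04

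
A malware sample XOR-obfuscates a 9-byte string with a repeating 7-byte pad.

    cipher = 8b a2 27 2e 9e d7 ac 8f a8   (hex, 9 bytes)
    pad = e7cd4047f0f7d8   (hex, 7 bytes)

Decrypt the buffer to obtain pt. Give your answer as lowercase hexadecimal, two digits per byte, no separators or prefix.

6c6f67696e20746865

The 7-byte key repeats, so the effective keystream is e7 cd 40 47 f0 f7 d8 e7 cd.
byte 0: 8b ^ e7 = 6c
byte 1: a2 ^ cd = 6f
byte 2: 27 ^ 40 = 67
byte 3: 2e ^ 47 = 69
byte 4: 9e ^ f0 = 6e
byte 5: d7 ^ f7 = 20
byte 6: ac ^ d8 = 74
byte 7: 8f ^ e7 = 68
byte 8: a8 ^ cd = 65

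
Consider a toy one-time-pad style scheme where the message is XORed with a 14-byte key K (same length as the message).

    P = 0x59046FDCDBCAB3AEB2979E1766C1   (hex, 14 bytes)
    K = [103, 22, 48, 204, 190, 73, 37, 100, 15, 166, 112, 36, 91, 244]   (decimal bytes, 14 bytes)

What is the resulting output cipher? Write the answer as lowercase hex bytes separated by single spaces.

3e 12 5f 10 65 83 96 ca bd 31 ee 33 3d 35

byte 0: 59 xor 67 = 3e
byte 1: 04 xor 16 = 12
byte 2: 6f xor 30 = 5f
byte 3: dc xor cc = 10
byte 4: db xor be = 65
byte 5: ca xor 49 = 83
byte 6: b3 xor 25 = 96
byte 7: ae xor 64 = ca
byte 8: b2 xor 0f = bd
byte 9: 97 xor a6 = 31
byte 10: 9e xor 70 = ee
byte 11: 17 xor 24 = 33
byte 12: 66 xor 5b = 3d
byte 13: c1 xor f4 = 35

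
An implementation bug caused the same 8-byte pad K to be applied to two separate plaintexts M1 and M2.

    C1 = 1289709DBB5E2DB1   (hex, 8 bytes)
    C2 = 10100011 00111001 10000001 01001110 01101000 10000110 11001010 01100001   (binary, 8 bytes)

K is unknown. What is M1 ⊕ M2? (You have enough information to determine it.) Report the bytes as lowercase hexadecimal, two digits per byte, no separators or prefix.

C1 ⊕ C2 = (M1 ⊕ K) ⊕ (M2 ⊕ K) = M1 ⊕ M2 — the shared key cancels under XOR.
 18 xor 163 = 177
137 xor  57 = 176
112 xor 129 = 241
157 xor  78 = 211
187 xor 104 = 211
 94 xor 134 = 216
 45 xor 202 = 231
177 xor  97 = 208

b1b0f1d3d3d8e7d0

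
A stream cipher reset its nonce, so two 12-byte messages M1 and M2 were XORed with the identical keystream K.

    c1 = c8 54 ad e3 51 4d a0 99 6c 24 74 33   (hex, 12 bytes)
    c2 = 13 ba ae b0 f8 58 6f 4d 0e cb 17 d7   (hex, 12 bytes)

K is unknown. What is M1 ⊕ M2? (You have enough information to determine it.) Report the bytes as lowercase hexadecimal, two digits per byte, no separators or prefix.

c1 ⊕ c2 = (M1 ⊕ K) ⊕ (M2 ⊕ K) = M1 ⊕ M2 — the shared key cancels under XOR.
byte 0: c8 ⊕ 13 = db
byte 1: 54 ⊕ ba = ee
byte 2: ad ⊕ ae = 03
byte 3: e3 ⊕ b0 = 53
byte 4: 51 ⊕ f8 = a9
byte 5: 4d ⊕ 58 = 15
byte 6: a0 ⊕ 6f = cf
byte 7: 99 ⊕ 4d = d4
byte 8: 6c ⊕ 0e = 62
byte 9: 24 ⊕ cb = ef
byte 10: 74 ⊕ 17 = 63
byte 11: 33 ⊕ d7 = e4

dbee0353a915cfd462ef63e4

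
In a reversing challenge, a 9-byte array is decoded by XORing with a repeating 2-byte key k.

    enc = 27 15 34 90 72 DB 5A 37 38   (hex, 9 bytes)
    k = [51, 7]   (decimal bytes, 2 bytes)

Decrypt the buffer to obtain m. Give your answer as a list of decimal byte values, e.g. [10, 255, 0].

The 2-byte key repeats, so the effective keystream is 33 07 33 07 33 07 33 07 33.
byte 0: 27 xor 33 = 14
byte 1: 15 xor 07 = 12
byte 2: 34 xor 33 = 07
byte 3: 90 xor 07 = 97
byte 4: 72 xor 33 = 41
byte 5: db xor 07 = dc
byte 6: 5a xor 33 = 69
byte 7: 37 xor 07 = 30
byte 8: 38 xor 33 = 0b

[20, 18, 7, 151, 65, 220, 105, 48, 11]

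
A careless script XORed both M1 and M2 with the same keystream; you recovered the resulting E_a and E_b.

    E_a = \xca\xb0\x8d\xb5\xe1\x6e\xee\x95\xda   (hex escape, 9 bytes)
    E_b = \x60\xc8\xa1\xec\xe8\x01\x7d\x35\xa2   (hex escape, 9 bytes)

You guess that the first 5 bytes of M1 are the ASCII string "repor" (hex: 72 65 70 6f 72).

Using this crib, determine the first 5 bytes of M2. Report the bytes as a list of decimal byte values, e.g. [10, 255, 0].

[216, 29, 92, 54, 123]

First, E_a ⊕ E_b = (M1 ⊕ K) ⊕ (M2 ⊕ K) = M1 ⊕ M2, so the key drops out. Then M2 = (M1 ⊕ M2) ⊕ M1 over the first 5 bytes.
byte 0: (ca XOR 60) XOR 72 = aa XOR 72 = d8
byte 1: (b0 XOR c8) XOR 65 = 78 XOR 65 = 1d
byte 2: (8d XOR a1) XOR 70 = 2c XOR 70 = 5c
byte 3: (b5 XOR ec) XOR 6f = 59 XOR 6f = 36
byte 4: (e1 XOR e8) XOR 72 = 09 XOR 72 = 7b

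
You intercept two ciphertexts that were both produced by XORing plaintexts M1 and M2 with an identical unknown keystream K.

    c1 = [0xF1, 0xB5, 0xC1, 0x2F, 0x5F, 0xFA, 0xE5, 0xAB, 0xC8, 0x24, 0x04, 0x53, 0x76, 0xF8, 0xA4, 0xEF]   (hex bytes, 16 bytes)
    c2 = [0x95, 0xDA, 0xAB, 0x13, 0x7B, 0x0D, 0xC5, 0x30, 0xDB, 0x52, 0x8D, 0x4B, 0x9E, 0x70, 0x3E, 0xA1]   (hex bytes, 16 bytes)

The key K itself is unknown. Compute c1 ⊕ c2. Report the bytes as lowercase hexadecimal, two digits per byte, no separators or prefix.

646f6a3c24f7209b13768918e8889a4e

c1 ⊕ c2 = (M1 ⊕ K) ⊕ (M2 ⊕ K) = M1 ⊕ M2 — the shared key cancels under XOR.
byte 0: 241 ⊕ 149 = 100
byte 1: 181 ⊕ 218 = 111
byte 2: 193 ⊕ 171 = 106
byte 3:  47 ⊕  19 =  60
byte 4:  95 ⊕ 123 =  36
byte 5: 250 ⊕  13 = 247
byte 6: 229 ⊕ 197 =  32
byte 7: 171 ⊕  48 = 155
byte 8: 200 ⊕ 219 =  19
byte 9:  36 ⊕  82 = 118
byte 10:   4 ⊕ 141 = 137
byte 11:  83 ⊕  75 =  24
byte 12: 118 ⊕ 158 = 232
byte 13: 248 ⊕ 112 = 136
byte 14: 164 ⊕  62 = 154
byte 15: 239 ⊕ 161 =  78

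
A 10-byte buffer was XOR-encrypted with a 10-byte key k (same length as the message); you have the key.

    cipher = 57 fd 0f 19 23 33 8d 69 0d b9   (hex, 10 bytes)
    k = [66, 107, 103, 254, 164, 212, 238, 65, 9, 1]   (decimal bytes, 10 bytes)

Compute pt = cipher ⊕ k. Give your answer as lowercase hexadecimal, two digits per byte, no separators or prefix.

XOR is its own inverse, so applying the key byte-wise gives the result directly.
57 XOR 42 = 15
fd XOR 6b = 96
0f XOR 67 = 68
19 XOR fe = e7
23 XOR a4 = 87
33 XOR d4 = e7
8d XOR ee = 63
69 XOR 41 = 28
0d XOR 09 = 04
b9 XOR 01 = b8

159668e787e7632804b8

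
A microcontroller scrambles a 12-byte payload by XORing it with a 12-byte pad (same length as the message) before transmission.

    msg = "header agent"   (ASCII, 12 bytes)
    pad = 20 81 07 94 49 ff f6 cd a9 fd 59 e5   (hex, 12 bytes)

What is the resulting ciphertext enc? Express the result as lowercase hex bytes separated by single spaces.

XOR is its own inverse, so applying the key byte-wise gives the result directly.
68 ⊕ 20 = 48
65 ⊕ 81 = e4
61 ⊕ 07 = 66
64 ⊕ 94 = f0
65 ⊕ 49 = 2c
72 ⊕ ff = 8d
20 ⊕ f6 = d6
61 ⊕ cd = ac
67 ⊕ a9 = ce
65 ⊕ fd = 98
6e ⊕ 59 = 37
74 ⊕ e5 = 91

48 e4 66 f0 2c 8d d6 ac ce 98 37 91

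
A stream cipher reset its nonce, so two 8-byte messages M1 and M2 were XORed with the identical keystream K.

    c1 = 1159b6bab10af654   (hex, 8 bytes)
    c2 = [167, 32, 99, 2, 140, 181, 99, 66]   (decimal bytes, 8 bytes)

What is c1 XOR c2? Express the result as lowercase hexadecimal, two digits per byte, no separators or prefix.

b679d5b83dbf9516

c1 ⊕ c2 = (M1 ⊕ K) ⊕ (M2 ⊕ K) = M1 ⊕ M2 — the shared key cancels under XOR.
 17 ⊕ 167 = 182
 89 ⊕  32 = 121
182 ⊕  99 = 213
186 ⊕   2 = 184
177 ⊕ 140 =  61
 10 ⊕ 181 = 191
246 ⊕  99 = 149
 84 ⊕  66 =  22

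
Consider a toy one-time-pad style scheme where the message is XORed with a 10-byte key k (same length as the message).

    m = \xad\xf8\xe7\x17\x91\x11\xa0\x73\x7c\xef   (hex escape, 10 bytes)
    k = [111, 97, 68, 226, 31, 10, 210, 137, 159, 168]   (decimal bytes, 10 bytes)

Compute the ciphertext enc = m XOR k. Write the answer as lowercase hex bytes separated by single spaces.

c2 99 a3 f5 8e 1b 72 fa e3 47

10101101 ⊕ 01101111 = 11000010
11111000 ⊕ 01100001 = 10011001
11100111 ⊕ 01000100 = 10100011
00010111 ⊕ 11100010 = 11110101
10010001 ⊕ 00011111 = 10001110
00010001 ⊕ 00001010 = 00011011
10100000 ⊕ 11010010 = 01110010
01110011 ⊕ 10001001 = 11111010
01111100 ⊕ 10011111 = 11100011
11101111 ⊕ 10101000 = 01000111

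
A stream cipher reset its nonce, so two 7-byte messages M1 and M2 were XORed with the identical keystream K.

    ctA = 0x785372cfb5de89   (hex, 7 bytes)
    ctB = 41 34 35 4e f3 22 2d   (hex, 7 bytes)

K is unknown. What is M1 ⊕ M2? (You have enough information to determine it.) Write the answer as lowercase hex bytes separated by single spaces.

ctA ⊕ ctB = (M1 ⊕ K) ⊕ (M2 ⊕ K) = M1 ⊕ M2 — the shared key cancels under XOR.
byte 0: 78 xor 41 = 39
byte 1: 53 xor 34 = 67
byte 2: 72 xor 35 = 47
byte 3: cf xor 4e = 81
byte 4: b5 xor f3 = 46
byte 5: de xor 22 = fc
byte 6: 89 xor 2d = a4

39 67 47 81 46 fc a4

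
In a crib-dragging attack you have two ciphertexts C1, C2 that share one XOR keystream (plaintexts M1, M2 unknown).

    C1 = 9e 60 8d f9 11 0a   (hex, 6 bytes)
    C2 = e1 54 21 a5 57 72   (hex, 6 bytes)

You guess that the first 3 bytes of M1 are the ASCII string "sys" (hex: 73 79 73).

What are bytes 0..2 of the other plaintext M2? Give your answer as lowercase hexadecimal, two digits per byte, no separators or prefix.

First, C1 ⊕ C2 = (M1 ⊕ K) ⊕ (M2 ⊕ K) = M1 ⊕ M2, so the key drops out. Then M2 = (M1 ⊕ M2) ⊕ M1 over the first 3 bytes.
byte 0: (9e ^ e1) ^ 73 = 7f ^ 73 = 0c
byte 1: (60 ^ 54) ^ 79 = 34 ^ 79 = 4d
byte 2: (8d ^ 21) ^ 73 = ac ^ 73 = df

0c4ddf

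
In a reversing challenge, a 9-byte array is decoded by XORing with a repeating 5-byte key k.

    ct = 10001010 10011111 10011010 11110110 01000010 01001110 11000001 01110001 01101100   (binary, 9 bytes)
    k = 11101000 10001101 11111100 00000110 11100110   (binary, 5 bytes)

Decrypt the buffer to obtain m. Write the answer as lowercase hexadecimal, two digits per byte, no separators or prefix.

621266f0a4a64c8d6a

The 5-byte key repeats, so the effective keystream is e8 8d fc 06 e6 e8 8d fc 06.
byte 0: 10001010 xor 11101000 = 01100010
byte 1: 10011111 xor 10001101 = 00010010
byte 2: 10011010 xor 11111100 = 01100110
byte 3: 11110110 xor 00000110 = 11110000
byte 4: 01000010 xor 11100110 = 10100100
byte 5: 01001110 xor 11101000 = 10100110
byte 6: 11000001 xor 10001101 = 01001100
byte 7: 01110001 xor 11111100 = 10001101
byte 8: 01101100 xor 00000110 = 01101010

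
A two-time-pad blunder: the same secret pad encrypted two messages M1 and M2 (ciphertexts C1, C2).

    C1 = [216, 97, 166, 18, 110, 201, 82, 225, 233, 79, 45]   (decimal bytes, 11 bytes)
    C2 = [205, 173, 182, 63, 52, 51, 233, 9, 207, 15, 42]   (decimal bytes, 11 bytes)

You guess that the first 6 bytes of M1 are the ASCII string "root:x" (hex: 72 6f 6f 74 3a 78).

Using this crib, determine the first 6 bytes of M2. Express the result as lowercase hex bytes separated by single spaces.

First, C1 ⊕ C2 = (M1 ⊕ K) ⊕ (M2 ⊕ K) = M1 ⊕ M2, so the key drops out. Then M2 = (M1 ⊕ M2) ⊕ M1 over the first 6 bytes.
byte 0: (d8 ⊕ cd) ⊕ 72 = 15 ⊕ 72 = 67
byte 1: (61 ⊕ ad) ⊕ 6f = cc ⊕ 6f = a3
byte 2: (a6 ⊕ b6) ⊕ 6f = 10 ⊕ 6f = 7f
byte 3: (12 ⊕ 3f) ⊕ 74 = 2d ⊕ 74 = 59
byte 4: (6e ⊕ 34) ⊕ 3a = 5a ⊕ 3a = 60
byte 5: (c9 ⊕ 33) ⊕ 78 = fa ⊕ 78 = 82

67 a3 7f 59 60 82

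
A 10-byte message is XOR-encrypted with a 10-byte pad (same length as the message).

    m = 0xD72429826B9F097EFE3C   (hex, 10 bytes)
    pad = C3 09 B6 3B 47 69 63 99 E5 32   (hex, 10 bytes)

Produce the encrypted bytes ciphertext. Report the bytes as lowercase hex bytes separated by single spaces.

byte 0: 11010111 ⊕ 11000011 = 00010100
byte 1: 00100100 ⊕ 00001001 = 00101101
byte 2: 00101001 ⊕ 10110110 = 10011111
byte 3: 10000010 ⊕ 00111011 = 10111001
byte 4: 01101011 ⊕ 01000111 = 00101100
byte 5: 10011111 ⊕ 01101001 = 11110110
byte 6: 00001001 ⊕ 01100011 = 01101010
byte 7: 01111110 ⊕ 10011001 = 11100111
byte 8: 11111110 ⊕ 11100101 = 00011011
byte 9: 00111100 ⊕ 00110010 = 00001110

14 2d 9f b9 2c f6 6a e7 1b 0e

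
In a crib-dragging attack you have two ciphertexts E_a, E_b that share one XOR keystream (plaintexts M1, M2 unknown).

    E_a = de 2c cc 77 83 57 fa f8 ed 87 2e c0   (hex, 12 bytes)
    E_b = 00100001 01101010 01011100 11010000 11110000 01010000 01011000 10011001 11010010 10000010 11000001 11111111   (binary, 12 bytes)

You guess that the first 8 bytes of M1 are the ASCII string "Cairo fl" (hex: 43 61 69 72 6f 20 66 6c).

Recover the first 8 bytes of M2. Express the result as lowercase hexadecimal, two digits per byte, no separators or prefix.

bc27f9d51c27c40d

First, E_a ⊕ E_b = (M1 ⊕ K) ⊕ (M2 ⊕ K) = M1 ⊕ M2, so the key drops out. Then M2 = (M1 ⊕ M2) ⊕ M1 over the first 8 bytes.
byte 0: (de ^ 21) ^ 43 = ff ^ 43 = bc
byte 1: (2c ^ 6a) ^ 61 = 46 ^ 61 = 27
byte 2: (cc ^ 5c) ^ 69 = 90 ^ 69 = f9
byte 3: (77 ^ d0) ^ 72 = a7 ^ 72 = d5
byte 4: (83 ^ f0) ^ 6f = 73 ^ 6f = 1c
byte 5: (57 ^ 50) ^ 20 = 07 ^ 20 = 27
byte 6: (fa ^ 58) ^ 66 = a2 ^ 66 = c4
byte 7: (f8 ^ 99) ^ 6c = 61 ^ 6c = 0d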